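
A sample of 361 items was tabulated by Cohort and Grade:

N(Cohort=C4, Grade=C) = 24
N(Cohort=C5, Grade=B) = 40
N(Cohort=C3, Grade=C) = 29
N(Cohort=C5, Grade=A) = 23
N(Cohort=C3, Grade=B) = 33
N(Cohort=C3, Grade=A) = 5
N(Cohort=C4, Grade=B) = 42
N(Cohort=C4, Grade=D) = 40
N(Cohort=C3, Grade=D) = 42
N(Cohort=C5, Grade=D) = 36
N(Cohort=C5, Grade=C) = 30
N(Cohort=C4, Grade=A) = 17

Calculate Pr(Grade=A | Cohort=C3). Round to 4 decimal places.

0.0459

Total with Cohort=C3: 5 + 33 + 29 + 42 = 109.
P(Grade=A | Cohort=C3) = 5/109 = 0.0459.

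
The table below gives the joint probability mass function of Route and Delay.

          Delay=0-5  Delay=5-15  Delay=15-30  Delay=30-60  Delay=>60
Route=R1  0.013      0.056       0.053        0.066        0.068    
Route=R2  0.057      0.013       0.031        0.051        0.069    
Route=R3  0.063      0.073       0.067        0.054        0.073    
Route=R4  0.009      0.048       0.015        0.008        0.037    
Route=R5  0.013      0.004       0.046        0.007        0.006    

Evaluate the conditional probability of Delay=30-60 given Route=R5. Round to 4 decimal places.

0.0921

P(Route=R5) = 0.013 + 0.004 + 0.046 + 0.007 + 0.006 = 0.076.
P(Delay=30-60 | Route=R5) = 0.007/0.076 = 0.0921.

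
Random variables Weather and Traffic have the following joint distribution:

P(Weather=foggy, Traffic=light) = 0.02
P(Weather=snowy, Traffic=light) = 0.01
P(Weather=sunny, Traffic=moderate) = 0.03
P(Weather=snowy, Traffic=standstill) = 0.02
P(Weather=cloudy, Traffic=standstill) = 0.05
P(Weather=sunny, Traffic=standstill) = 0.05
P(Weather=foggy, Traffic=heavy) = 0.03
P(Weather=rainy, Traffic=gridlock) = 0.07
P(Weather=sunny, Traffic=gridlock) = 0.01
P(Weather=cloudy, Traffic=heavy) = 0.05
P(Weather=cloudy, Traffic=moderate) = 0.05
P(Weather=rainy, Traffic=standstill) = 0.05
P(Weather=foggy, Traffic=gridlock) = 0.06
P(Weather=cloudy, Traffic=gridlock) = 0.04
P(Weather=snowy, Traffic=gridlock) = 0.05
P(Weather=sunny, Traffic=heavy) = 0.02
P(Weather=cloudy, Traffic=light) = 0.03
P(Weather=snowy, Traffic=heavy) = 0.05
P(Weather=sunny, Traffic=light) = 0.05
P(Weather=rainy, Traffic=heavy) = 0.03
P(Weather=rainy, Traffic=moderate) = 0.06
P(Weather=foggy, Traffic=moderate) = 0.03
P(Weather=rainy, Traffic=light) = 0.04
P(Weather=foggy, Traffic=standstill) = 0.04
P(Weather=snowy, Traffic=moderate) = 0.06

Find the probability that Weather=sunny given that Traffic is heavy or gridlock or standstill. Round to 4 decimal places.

P(Traffic=heavy) = 0.02 + 0.05 + 0.03 + 0.05 + 0.03 = 0.18.
P(Traffic=gridlock) = 0.01 + 0.04 + 0.07 + 0.05 + 0.06 = 0.23.
P(Traffic=standstill) = 0.05 + 0.05 + 0.05 + 0.02 + 0.04 = 0.21.
P(Traffic ∈ {heavy, gridlock, standstill}) = 0.18 + 0.23 + 0.21 = 0.62; P(Weather=sunny, Traffic ∈ {heavy, gridlock, standstill}) = 0.02 + 0.01 + 0.05 = 0.08.
P(Weather=sunny | Traffic ∈ {heavy, gridlock, standstill}) = 0.08/0.62 = 0.1290.

0.1290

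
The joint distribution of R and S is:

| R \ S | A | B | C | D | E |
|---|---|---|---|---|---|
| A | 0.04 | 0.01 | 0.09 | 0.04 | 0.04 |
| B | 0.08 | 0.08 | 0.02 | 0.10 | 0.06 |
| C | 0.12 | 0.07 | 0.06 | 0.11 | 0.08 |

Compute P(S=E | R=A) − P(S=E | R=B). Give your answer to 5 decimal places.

0.00535

P(R=A) = 0.04 + 0.01 + 0.09 + 0.04 + 0.04 = 0.22; P(S=E | R=A) = 0.04/0.22 = 0.181818.
P(R=B) = 0.08 + 0.08 + 0.02 + 0.10 + 0.06 = 0.34; P(S=E | R=B) = 0.06/0.34 = 0.176471.
Difference = 0.00535.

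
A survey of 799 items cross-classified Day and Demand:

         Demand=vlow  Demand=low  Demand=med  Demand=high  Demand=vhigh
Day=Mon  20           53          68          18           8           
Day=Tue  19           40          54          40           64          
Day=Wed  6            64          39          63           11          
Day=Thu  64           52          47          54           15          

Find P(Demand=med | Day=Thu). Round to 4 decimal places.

Total with Day=Thu: 64 + 52 + 47 + 54 + 15 = 232.
P(Demand=med | Day=Thu) = 47/232 = 0.2026.

0.2026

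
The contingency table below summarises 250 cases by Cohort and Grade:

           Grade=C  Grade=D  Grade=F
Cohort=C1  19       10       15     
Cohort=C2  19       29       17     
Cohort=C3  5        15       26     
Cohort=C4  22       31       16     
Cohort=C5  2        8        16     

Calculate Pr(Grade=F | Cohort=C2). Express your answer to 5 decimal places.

0.26154

Total with Cohort=C2: 19 + 29 + 17 = 65.
P(Grade=F | Cohort=C2) = 17/65 = 0.26154.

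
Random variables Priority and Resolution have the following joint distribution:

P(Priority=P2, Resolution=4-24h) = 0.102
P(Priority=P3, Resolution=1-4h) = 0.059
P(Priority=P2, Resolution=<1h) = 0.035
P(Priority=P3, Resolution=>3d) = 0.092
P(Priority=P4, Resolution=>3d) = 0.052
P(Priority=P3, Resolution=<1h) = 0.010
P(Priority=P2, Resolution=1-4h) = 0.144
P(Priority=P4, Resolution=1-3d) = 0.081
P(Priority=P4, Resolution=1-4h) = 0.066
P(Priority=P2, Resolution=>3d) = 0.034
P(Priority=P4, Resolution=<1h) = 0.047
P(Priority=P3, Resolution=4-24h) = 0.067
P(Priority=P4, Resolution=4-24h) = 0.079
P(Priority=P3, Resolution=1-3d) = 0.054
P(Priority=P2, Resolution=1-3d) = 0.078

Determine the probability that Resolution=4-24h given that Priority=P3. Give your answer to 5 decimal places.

P(Priority=P3) = 0.010 + 0.059 + 0.067 + 0.054 + 0.092 = 0.282.
P(Resolution=4-24h | Priority=P3) = 0.067/0.282 = 0.23759.

0.23759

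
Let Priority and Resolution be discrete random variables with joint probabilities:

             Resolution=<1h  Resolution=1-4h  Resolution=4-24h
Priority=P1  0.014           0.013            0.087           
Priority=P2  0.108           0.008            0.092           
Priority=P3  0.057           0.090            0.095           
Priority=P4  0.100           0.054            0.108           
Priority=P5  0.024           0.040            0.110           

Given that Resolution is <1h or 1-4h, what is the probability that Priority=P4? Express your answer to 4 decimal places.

P(Resolution=<1h) = 0.014 + 0.108 + 0.057 + 0.100 + 0.024 = 0.303.
P(Resolution=1-4h) = 0.013 + 0.008 + 0.090 + 0.054 + 0.040 = 0.205.
P(Resolution ∈ {<1h, 1-4h}) = 0.303 + 0.205 = 0.508; P(Priority=P4, Resolution ∈ {<1h, 1-4h}) = 0.100 + 0.054 = 0.154.
P(Priority=P4 | Resolution ∈ {<1h, 1-4h}) = 0.154/0.508 = 0.3031.

0.3031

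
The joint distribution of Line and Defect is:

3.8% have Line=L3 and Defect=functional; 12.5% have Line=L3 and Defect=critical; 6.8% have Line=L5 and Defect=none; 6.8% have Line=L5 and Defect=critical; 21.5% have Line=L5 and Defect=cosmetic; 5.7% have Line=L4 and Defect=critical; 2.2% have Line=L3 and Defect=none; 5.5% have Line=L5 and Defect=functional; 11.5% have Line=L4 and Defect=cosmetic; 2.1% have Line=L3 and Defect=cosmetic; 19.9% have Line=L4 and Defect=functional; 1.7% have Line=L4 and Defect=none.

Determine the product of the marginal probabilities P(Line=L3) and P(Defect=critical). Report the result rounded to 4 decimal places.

0.0515

P(Line=L3) = 0.022 + 0.021 + 0.038 + 0.125 = 0.206.
P(Defect=critical) = 0.125 + 0.057 + 0.068 = 0.250.
Product: 0.206 × 0.250 = 0.0515.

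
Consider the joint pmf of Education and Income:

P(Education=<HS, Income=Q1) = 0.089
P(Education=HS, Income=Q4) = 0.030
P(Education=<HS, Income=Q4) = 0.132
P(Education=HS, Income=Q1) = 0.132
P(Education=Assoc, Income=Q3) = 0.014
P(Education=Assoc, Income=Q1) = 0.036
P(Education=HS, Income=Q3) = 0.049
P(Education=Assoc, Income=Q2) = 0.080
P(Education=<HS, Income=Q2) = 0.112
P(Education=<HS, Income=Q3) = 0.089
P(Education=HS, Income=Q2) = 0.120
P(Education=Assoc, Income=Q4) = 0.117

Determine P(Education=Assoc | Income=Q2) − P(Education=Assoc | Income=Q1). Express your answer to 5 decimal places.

P(Income=Q2) = 0.112 + 0.120 + 0.080 = 0.312; P(Education=Assoc | Income=Q2) = 0.080/0.312 = 0.256410.
P(Income=Q1) = 0.089 + 0.132 + 0.036 = 0.257; P(Education=Assoc | Income=Q1) = 0.036/0.257 = 0.140078.
Difference = 0.11633.

0.11633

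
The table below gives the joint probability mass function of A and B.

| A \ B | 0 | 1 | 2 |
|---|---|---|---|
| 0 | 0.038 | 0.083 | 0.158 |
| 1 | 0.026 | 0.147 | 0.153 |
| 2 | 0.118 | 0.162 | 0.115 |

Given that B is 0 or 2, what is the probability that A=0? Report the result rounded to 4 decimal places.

P(B=0) = 0.038 + 0.026 + 0.118 = 0.182.
P(B=2) = 0.158 + 0.153 + 0.115 = 0.426.
P(B ∈ {0, 2}) = 0.182 + 0.426 = 0.608; P(A=0, B ∈ {0, 2}) = 0.038 + 0.158 = 0.196.
P(A=0 | B ∈ {0, 2}) = 0.196/0.608 = 0.3224.

0.3224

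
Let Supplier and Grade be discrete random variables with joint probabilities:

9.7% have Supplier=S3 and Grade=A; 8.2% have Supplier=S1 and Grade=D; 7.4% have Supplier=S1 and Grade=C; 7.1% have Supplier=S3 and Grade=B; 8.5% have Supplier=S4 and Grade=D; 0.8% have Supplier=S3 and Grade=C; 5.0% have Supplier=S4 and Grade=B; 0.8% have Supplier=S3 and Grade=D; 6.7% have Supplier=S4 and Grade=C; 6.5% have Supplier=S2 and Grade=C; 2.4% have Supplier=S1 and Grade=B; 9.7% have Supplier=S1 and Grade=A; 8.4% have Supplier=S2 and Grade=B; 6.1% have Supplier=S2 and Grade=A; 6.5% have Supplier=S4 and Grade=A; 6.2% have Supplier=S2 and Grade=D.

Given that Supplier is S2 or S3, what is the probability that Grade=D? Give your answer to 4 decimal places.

P(Supplier=S2) = 0.061 + 0.084 + 0.065 + 0.062 = 0.272.
P(Supplier=S3) = 0.097 + 0.071 + 0.008 + 0.008 = 0.184.
P(Supplier ∈ {S2, S3}) = 0.272 + 0.184 = 0.456; P(Grade=D, Supplier ∈ {S2, S3}) = 0.062 + 0.008 = 0.070.
P(Grade=D | Supplier ∈ {S2, S3}) = 0.070/0.456 = 0.1535.

0.1535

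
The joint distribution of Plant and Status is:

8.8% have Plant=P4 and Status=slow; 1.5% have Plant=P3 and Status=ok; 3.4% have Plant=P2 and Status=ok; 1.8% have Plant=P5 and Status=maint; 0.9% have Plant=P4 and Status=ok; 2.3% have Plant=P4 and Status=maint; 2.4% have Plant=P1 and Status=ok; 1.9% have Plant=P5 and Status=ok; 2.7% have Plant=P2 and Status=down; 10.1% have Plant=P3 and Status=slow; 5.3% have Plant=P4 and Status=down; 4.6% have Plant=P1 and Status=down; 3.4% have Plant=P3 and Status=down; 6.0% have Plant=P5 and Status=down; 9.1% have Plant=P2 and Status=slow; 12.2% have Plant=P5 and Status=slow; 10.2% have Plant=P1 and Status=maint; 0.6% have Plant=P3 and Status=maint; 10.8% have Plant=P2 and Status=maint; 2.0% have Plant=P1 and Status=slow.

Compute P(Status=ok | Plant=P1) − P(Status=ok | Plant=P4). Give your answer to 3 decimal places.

P(Plant=P1) = 0.024 + 0.020 + 0.046 + 0.102 = 0.192; P(Status=ok | Plant=P1) = 0.024/0.192 = 0.1250.
P(Plant=P4) = 0.009 + 0.088 + 0.053 + 0.023 = 0.173; P(Status=ok | Plant=P4) = 0.009/0.173 = 0.0520.
Difference = 0.073.

0.073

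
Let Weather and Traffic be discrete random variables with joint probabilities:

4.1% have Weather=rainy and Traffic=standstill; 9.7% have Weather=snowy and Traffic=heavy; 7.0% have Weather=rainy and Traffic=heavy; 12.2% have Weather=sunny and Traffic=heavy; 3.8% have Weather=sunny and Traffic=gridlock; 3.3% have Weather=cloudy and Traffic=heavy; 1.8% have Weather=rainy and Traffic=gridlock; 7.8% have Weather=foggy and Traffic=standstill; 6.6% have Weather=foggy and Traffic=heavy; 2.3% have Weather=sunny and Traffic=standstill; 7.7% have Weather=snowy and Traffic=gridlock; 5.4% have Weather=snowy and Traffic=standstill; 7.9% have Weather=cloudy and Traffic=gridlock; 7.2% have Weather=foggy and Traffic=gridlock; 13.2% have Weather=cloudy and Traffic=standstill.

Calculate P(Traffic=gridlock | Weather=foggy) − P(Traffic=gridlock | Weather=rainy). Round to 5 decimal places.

P(Weather=foggy) = 0.066 + 0.072 + 0.078 = 0.216; P(Traffic=gridlock | Weather=foggy) = 0.072/0.216 = 0.333333.
P(Weather=rainy) = 0.070 + 0.018 + 0.041 = 0.129; P(Traffic=gridlock | Weather=rainy) = 0.018/0.129 = 0.139535.
Difference = 0.19380.

0.19380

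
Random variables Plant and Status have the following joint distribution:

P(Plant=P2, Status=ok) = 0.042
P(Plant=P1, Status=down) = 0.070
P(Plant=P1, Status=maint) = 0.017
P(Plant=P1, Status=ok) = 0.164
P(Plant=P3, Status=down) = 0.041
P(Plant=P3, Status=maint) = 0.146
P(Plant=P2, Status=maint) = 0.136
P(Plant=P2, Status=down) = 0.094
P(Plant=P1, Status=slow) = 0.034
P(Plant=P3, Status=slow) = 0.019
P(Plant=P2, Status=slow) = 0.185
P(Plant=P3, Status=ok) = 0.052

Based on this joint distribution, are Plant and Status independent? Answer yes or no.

no

P(Plant=P1) = 0.285 and P(Status=ok) = 0.258, so their product is 0.07353, but P(Plant=P1, Status=ok) = 0.164. Since these differ, Plant and Status are not independent.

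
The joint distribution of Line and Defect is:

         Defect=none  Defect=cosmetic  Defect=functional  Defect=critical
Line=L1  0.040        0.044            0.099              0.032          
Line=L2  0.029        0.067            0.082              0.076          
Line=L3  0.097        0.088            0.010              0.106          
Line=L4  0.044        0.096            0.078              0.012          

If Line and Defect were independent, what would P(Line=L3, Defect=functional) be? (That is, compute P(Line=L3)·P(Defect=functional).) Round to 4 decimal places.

0.0810

P(Line=L3) = 0.097 + 0.088 + 0.010 + 0.106 = 0.301.
P(Defect=functional) = 0.099 + 0.082 + 0.010 + 0.078 = 0.269.
Product: 0.301 × 0.269 = 0.0810.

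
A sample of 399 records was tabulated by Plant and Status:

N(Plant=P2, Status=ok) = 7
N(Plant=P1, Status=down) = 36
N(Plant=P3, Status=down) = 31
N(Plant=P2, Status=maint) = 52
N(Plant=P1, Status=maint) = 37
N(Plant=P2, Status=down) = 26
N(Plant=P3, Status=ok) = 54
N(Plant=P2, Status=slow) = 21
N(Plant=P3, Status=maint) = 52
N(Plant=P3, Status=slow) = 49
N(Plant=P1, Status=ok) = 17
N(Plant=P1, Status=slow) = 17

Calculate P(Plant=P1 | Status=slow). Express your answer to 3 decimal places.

Total with Status=slow: 17 + 21 + 49 = 87.
P(Plant=P1 | Status=slow) = 17/87 = 0.195.

0.195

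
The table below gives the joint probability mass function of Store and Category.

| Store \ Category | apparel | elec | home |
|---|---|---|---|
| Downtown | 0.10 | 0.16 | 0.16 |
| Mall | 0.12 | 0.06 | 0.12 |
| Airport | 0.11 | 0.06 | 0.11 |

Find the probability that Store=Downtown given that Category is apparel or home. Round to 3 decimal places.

P(Category=apparel) = 0.10 + 0.12 + 0.11 = 0.33.
P(Category=home) = 0.16 + 0.12 + 0.11 = 0.39.
P(Category ∈ {apparel, home}) = 0.33 + 0.39 = 0.72; P(Store=Downtown, Category ∈ {apparel, home}) = 0.10 + 0.16 = 0.26.
P(Store=Downtown | Category ∈ {apparel, home}) = 0.26/0.72 = 0.361.

0.361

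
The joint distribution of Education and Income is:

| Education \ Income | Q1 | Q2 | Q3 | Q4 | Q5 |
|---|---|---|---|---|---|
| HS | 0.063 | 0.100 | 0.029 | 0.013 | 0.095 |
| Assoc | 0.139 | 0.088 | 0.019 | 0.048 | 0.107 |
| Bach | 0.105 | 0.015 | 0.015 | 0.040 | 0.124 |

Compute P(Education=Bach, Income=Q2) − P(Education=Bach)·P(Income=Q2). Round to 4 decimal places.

P(Education=Bach) = 0.105 + 0.015 + 0.015 + 0.040 + 0.124 = 0.299.
P(Income=Q2) = 0.100 + 0.088 + 0.015 = 0.203.
P(Education=Bach, Income=Q2) − P(Education=Bach)P(Income=Q2) = 0.015 − 0.299×0.203 = -0.0457.

-0.0457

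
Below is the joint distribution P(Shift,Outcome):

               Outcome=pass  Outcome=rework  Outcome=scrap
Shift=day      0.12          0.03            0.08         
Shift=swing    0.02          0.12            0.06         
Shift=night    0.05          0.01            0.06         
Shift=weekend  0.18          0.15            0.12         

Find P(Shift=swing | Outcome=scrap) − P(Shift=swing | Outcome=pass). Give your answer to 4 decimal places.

P(Outcome=scrap) = 0.08 + 0.06 + 0.06 + 0.12 = 0.32; P(Shift=swing | Outcome=scrap) = 0.06/0.32 = 0.18750.
P(Outcome=pass) = 0.12 + 0.02 + 0.05 + 0.18 = 0.37; P(Shift=swing | Outcome=pass) = 0.02/0.37 = 0.05405.
Difference = 0.1334.

0.1334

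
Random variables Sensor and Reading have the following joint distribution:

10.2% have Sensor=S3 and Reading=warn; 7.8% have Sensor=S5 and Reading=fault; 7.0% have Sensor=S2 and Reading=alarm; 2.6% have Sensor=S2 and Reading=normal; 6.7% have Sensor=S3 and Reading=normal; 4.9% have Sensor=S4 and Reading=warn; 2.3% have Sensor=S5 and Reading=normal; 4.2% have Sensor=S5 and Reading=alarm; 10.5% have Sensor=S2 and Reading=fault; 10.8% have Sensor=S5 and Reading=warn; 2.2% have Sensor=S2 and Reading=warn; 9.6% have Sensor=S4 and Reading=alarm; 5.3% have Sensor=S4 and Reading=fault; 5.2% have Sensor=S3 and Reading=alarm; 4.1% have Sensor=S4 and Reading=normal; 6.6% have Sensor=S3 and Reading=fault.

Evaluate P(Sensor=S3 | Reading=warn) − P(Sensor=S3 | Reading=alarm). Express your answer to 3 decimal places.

P(Reading=warn) = 0.022 + 0.102 + 0.049 + 0.108 = 0.281; P(Sensor=S3 | Reading=warn) = 0.102/0.281 = 0.3630.
P(Reading=alarm) = 0.070 + 0.052 + 0.096 + 0.042 = 0.260; P(Sensor=S3 | Reading=alarm) = 0.052/0.260 = 0.2000.
Difference = 0.163.

0.163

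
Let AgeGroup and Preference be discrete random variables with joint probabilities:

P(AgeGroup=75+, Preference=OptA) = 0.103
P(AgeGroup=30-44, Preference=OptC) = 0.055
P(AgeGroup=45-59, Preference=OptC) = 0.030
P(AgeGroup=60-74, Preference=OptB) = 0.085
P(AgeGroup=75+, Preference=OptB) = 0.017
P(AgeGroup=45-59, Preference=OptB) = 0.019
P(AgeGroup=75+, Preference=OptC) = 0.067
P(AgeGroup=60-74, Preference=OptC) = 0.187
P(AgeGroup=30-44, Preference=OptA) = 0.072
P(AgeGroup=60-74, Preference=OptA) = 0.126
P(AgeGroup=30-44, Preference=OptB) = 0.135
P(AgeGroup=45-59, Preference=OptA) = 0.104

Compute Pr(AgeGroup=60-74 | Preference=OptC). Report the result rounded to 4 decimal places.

P(Preference=OptC) = 0.055 + 0.030 + 0.187 + 0.067 = 0.339.
P(AgeGroup=60-74 | Preference=OptC) = 0.187/0.339 = 0.5516.

0.5516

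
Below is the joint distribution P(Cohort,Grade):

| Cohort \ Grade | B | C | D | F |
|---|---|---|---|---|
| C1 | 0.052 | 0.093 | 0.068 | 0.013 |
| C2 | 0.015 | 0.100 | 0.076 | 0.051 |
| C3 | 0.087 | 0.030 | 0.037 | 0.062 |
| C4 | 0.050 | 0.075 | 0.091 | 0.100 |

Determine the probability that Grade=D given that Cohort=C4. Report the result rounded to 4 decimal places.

0.2880

P(Cohort=C4) = 0.050 + 0.075 + 0.091 + 0.100 = 0.316.
P(Grade=D | Cohort=C4) = 0.091/0.316 = 0.2880.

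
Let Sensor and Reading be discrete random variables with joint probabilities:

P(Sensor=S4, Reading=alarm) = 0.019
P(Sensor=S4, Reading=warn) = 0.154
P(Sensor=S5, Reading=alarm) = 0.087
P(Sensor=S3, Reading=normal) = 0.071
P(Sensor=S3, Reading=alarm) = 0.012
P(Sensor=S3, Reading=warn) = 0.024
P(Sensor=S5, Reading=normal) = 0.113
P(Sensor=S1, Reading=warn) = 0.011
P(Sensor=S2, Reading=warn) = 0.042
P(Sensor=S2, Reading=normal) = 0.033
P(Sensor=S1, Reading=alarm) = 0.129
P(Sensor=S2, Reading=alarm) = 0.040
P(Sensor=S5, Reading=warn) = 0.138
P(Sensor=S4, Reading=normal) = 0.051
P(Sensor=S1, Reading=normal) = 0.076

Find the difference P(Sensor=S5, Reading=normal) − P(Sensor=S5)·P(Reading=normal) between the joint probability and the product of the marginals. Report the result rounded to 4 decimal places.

-0.0033

P(Sensor=S5) = 0.113 + 0.138 + 0.087 = 0.338.
P(Reading=normal) = 0.076 + 0.033 + 0.071 + 0.051 + 0.113 = 0.344.
P(Sensor=S5, Reading=normal) − P(Sensor=S5)P(Reading=normal) = 0.113 − 0.338×0.344 = -0.0033.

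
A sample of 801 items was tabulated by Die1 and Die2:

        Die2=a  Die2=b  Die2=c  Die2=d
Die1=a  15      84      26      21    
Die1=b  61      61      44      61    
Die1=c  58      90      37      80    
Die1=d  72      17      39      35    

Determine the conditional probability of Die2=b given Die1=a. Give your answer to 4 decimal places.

0.5753

Total with Die1=a: 15 + 84 + 26 + 21 = 146.
P(Die2=b | Die1=a) = 84/146 = 0.5753.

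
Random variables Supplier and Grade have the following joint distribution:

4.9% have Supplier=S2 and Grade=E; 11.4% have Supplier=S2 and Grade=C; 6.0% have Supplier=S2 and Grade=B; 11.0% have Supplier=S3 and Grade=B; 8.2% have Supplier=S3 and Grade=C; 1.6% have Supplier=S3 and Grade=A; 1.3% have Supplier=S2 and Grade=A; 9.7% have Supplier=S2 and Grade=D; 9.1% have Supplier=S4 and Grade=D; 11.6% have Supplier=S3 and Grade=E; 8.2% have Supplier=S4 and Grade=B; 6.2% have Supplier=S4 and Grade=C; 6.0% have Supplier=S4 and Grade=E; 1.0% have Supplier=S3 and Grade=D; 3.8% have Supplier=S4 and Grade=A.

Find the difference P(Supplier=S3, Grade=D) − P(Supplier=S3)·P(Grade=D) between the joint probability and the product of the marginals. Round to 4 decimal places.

-0.0561

P(Supplier=S3) = 0.016 + 0.110 + 0.082 + 0.010 + 0.116 = 0.334.
P(Grade=D) = 0.097 + 0.010 + 0.091 = 0.198.
P(Supplier=S3, Grade=D) − P(Supplier=S3)P(Grade=D) = 0.010 − 0.334×0.198 = -0.0561.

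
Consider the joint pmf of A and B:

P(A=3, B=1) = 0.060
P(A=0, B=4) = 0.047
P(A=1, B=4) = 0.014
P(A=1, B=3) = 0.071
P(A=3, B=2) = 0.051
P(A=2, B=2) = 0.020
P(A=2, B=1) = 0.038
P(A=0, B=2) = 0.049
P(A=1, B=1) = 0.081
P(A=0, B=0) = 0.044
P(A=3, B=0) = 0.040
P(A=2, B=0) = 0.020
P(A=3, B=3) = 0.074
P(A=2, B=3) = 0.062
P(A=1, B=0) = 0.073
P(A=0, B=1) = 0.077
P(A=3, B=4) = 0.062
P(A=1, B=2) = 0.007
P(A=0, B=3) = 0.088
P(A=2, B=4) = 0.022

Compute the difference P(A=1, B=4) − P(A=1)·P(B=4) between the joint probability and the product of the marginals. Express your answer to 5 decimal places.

-0.02167

P(A=1) = 0.073 + 0.081 + 0.007 + 0.071 + 0.014 = 0.246.
P(B=4) = 0.047 + 0.014 + 0.022 + 0.062 = 0.145.
P(A=1, B=4) − P(A=1)P(B=4) = 0.014 − 0.246×0.145 = -0.02167.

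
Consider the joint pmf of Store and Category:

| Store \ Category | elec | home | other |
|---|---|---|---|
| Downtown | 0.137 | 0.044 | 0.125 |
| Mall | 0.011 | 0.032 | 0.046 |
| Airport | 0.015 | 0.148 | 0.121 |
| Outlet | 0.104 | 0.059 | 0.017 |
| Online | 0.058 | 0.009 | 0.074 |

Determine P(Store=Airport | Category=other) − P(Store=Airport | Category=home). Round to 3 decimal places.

-0.191

P(Category=other) = 0.125 + 0.046 + 0.121 + 0.017 + 0.074 = 0.383; P(Store=Airport | Category=other) = 0.121/0.383 = 0.3159.
P(Category=home) = 0.044 + 0.032 + 0.148 + 0.059 + 0.009 = 0.292; P(Store=Airport | Category=home) = 0.148/0.292 = 0.5068.
Difference = -0.191.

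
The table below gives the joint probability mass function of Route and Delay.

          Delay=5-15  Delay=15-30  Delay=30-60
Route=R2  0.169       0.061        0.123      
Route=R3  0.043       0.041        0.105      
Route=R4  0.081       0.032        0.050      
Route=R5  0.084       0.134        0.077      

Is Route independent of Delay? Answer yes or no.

P(Route=R5) = 0.295 and P(Delay=15-30) = 0.268, so their product is 0.07906, but P(Route=R5, Delay=15-30) = 0.134. Since these differ, Route and Delay are not independent.

no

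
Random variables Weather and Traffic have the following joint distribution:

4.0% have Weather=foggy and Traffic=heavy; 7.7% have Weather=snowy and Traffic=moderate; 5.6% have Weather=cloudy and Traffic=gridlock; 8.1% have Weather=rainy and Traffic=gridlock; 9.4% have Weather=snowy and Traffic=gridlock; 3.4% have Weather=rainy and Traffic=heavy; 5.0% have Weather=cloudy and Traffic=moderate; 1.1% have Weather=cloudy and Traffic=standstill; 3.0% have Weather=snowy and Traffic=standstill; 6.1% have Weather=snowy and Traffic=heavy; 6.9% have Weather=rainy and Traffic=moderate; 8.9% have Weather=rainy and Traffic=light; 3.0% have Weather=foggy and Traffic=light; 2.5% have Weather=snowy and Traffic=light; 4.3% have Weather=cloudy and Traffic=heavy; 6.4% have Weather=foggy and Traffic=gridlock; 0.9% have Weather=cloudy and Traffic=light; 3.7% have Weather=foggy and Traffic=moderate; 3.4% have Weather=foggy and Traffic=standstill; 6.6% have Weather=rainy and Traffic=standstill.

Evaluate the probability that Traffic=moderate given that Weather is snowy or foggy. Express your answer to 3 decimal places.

P(Weather=snowy) = 0.025 + 0.077 + 0.061 + 0.094 + 0.030 = 0.287.
P(Weather=foggy) = 0.030 + 0.037 + 0.040 + 0.064 + 0.034 = 0.205.
P(Weather ∈ {snowy, foggy}) = 0.287 + 0.205 = 0.492; P(Traffic=moderate, Weather ∈ {snowy, foggy}) = 0.077 + 0.037 = 0.114.
P(Traffic=moderate | Weather ∈ {snowy, foggy}) = 0.114/0.492 = 0.232.

0.232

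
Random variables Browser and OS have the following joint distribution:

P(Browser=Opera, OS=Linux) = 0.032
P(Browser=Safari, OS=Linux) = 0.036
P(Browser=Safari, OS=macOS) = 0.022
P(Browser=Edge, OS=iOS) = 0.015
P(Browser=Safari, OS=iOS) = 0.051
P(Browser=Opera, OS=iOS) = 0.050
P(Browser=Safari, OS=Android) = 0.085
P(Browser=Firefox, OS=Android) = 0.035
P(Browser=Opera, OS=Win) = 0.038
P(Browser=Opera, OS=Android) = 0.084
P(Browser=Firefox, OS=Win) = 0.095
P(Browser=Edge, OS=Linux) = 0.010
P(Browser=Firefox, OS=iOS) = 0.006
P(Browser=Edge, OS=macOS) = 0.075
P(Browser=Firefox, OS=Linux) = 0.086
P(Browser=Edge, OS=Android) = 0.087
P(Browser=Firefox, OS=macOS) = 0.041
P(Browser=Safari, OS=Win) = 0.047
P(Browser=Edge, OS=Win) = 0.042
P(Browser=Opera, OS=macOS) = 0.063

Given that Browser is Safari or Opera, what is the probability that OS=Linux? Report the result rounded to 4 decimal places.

P(Browser=Safari) = 0.047 + 0.022 + 0.036 + 0.051 + 0.085 = 0.241.
P(Browser=Opera) = 0.038 + 0.063 + 0.032 + 0.050 + 0.084 = 0.267.
P(Browser ∈ {Safari, Opera}) = 0.241 + 0.267 = 0.508; P(OS=Linux, Browser ∈ {Safari, Opera}) = 0.036 + 0.032 = 0.068.
P(OS=Linux | Browser ∈ {Safari, Opera}) = 0.068/0.508 = 0.1339.

0.1339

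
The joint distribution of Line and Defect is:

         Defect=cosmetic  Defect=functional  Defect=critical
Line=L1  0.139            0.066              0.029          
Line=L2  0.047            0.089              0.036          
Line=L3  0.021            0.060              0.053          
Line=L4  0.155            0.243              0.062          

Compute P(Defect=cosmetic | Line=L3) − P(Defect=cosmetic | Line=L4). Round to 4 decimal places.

P(Line=L3) = 0.021 + 0.060 + 0.053 = 0.134; P(Defect=cosmetic | Line=L3) = 0.021/0.134 = 0.15672.
P(Line=L4) = 0.155 + 0.243 + 0.062 = 0.460; P(Defect=cosmetic | Line=L4) = 0.155/0.460 = 0.33696.
Difference = -0.1802.

-0.1802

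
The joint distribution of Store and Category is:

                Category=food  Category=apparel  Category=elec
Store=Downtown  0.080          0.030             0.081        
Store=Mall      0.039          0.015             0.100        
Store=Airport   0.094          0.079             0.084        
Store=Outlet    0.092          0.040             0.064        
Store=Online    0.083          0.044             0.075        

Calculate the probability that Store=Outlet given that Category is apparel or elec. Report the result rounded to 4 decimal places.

P(Category=apparel) = 0.030 + 0.015 + 0.079 + 0.040 + 0.044 = 0.208.
P(Category=elec) = 0.081 + 0.100 + 0.084 + 0.064 + 0.075 = 0.404.
P(Category ∈ {apparel, elec}) = 0.208 + 0.404 = 0.612; P(Store=Outlet, Category ∈ {apparel, elec}) = 0.040 + 0.064 = 0.104.
P(Store=Outlet | Category ∈ {apparel, elec}) = 0.104/0.612 = 0.1699.

0.1699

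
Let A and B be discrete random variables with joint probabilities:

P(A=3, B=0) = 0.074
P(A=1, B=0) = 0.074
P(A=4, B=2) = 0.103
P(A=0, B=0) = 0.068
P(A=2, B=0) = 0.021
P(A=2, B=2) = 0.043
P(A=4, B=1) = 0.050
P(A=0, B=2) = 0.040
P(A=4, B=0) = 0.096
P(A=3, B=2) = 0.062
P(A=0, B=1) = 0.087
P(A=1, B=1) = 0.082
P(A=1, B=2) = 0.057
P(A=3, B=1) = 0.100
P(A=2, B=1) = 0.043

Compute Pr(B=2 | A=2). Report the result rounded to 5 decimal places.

0.40187

P(A=2) = 0.021 + 0.043 + 0.043 = 0.107.
P(B=2 | A=2) = 0.043/0.107 = 0.40187.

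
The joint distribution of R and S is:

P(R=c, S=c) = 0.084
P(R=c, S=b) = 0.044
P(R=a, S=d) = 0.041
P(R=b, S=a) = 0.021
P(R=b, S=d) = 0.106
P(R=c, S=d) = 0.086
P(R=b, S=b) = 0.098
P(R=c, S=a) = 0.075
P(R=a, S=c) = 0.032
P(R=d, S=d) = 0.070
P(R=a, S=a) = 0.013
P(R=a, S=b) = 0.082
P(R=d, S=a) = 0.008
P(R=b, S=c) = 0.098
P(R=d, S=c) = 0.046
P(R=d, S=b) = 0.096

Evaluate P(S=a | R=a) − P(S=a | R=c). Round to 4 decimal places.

P(R=a) = 0.013 + 0.082 + 0.032 + 0.041 = 0.168; P(S=a | R=a) = 0.013/0.168 = 0.07738.
P(R=c) = 0.075 + 0.044 + 0.084 + 0.086 = 0.289; P(S=a | R=c) = 0.075/0.289 = 0.25952.
Difference = -0.1821.

-0.1821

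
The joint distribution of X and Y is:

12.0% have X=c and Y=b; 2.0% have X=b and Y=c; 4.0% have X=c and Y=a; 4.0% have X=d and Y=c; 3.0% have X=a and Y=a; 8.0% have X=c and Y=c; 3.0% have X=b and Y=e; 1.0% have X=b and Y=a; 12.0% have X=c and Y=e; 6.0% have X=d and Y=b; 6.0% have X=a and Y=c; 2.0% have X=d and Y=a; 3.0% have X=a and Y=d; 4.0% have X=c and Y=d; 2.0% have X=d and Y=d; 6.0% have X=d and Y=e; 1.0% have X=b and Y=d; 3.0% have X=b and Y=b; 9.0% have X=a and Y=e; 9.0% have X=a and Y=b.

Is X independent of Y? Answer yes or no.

Every cell satisfies P(X,Y) = P(X)·P(Y). For instance P(X=d) = 0.200, P(Y=a) = 0.100, and 0.200×0.100 = 0.020 matches the joint entry. So X and Y are independent.

yes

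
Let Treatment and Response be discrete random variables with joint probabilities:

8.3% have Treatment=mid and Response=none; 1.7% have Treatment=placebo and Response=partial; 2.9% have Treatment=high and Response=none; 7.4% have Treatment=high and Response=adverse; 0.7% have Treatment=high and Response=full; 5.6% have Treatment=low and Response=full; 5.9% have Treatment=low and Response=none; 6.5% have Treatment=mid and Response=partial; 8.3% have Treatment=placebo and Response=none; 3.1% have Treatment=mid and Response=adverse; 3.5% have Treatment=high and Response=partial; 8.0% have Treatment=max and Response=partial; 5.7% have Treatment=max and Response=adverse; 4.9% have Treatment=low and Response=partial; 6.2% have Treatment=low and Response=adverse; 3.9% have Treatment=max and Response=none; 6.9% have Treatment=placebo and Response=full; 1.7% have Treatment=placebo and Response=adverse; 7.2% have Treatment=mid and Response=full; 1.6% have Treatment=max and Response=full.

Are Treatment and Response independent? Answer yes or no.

no

P(Treatment=high) = 0.145 and P(Response=adverse) = 0.241, so their product is 0.03495, but P(Treatment=high, Response=adverse) = 0.074. Since these differ, Treatment and Response are not independent.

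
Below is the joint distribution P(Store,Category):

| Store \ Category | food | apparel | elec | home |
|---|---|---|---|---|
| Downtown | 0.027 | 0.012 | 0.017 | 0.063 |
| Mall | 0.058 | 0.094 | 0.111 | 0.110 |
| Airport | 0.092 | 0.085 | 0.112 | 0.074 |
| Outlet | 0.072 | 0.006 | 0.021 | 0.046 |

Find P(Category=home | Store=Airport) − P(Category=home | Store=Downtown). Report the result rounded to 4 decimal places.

-0.3256

P(Store=Airport) = 0.092 + 0.085 + 0.112 + 0.074 = 0.363; P(Category=home | Store=Airport) = 0.074/0.363 = 0.20386.
P(Store=Downtown) = 0.027 + 0.012 + 0.017 + 0.063 = 0.119; P(Category=home | Store=Downtown) = 0.063/0.119 = 0.52941.
Difference = -0.3256.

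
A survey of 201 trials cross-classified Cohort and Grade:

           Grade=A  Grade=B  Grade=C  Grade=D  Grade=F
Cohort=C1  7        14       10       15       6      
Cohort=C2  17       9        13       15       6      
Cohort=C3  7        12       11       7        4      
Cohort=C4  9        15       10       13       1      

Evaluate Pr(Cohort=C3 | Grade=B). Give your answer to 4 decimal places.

Total with Grade=B: 14 + 9 + 12 + 15 = 50.
P(Cohort=C3 | Grade=B) = 12/50 = 0.2400.

0.2400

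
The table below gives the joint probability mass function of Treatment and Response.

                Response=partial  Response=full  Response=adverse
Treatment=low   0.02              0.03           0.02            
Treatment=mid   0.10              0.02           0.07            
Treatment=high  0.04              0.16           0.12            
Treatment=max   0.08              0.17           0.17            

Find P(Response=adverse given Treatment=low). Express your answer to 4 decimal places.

0.2857

P(Treatment=low) = 0.02 + 0.03 + 0.02 = 0.07.
P(Response=adverse | Treatment=low) = 0.02/0.07 = 0.2857.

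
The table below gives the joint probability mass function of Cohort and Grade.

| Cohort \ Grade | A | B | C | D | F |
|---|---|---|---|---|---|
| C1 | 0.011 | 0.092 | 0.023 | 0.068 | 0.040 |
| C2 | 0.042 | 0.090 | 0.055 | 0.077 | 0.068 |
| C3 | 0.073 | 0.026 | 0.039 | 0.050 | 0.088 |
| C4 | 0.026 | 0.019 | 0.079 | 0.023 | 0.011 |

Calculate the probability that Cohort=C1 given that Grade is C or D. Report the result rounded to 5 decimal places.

P(Grade=C) = 0.023 + 0.055 + 0.039 + 0.079 = 0.196.
P(Grade=D) = 0.068 + 0.077 + 0.050 + 0.023 = 0.218.
P(Grade ∈ {C, D}) = 0.196 + 0.218 = 0.414; P(Cohort=C1, Grade ∈ {C, D}) = 0.023 + 0.068 = 0.091.
P(Cohort=C1 | Grade ∈ {C, D}) = 0.091/0.414 = 0.21981.

0.21981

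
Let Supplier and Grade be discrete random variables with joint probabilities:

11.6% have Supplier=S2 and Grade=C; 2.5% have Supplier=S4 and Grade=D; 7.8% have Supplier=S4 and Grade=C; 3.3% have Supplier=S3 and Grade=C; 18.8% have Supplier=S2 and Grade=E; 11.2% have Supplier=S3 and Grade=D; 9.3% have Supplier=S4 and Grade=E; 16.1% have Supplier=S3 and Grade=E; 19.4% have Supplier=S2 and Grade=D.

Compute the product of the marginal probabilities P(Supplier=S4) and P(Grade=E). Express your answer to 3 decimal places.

0.087

P(Supplier=S4) = 0.078 + 0.025 + 0.093 = 0.196.
P(Grade=E) = 0.188 + 0.161 + 0.093 = 0.442.
Product: 0.196 × 0.442 = 0.087.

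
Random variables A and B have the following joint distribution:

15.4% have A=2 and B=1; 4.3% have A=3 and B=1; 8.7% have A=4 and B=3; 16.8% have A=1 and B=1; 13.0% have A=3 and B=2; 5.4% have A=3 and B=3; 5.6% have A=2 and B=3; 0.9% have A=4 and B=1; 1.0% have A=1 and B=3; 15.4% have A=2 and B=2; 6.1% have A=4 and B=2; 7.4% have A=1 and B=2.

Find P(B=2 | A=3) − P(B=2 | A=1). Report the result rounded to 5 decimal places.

0.27904

P(A=3) = 0.043 + 0.130 + 0.054 = 0.227; P(B=2 | A=3) = 0.130/0.227 = 0.572687.
P(A=1) = 0.168 + 0.074 + 0.010 = 0.252; P(B=2 | A=1) = 0.074/0.252 = 0.293651.
Difference = 0.27904.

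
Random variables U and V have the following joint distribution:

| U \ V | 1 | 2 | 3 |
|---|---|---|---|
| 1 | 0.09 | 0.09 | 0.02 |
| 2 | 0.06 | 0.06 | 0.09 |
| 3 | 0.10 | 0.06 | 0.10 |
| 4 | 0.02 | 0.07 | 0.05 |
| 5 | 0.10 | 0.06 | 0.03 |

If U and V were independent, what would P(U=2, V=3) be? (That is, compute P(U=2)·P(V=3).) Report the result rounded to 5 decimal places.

P(U=2) = 0.06 + 0.06 + 0.09 = 0.21.
P(V=3) = 0.02 + 0.09 + 0.10 + 0.05 + 0.03 = 0.29.
Product: 0.21 × 0.29 = 0.06090.

0.06090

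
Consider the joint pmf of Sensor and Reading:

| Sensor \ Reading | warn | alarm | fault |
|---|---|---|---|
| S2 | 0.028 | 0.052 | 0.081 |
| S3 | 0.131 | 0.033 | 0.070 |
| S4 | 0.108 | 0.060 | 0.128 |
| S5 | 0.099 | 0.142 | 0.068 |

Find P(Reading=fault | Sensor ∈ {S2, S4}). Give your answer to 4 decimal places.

0.4573

P(Sensor=S2) = 0.028 + 0.052 + 0.081 = 0.161.
P(Sensor=S4) = 0.108 + 0.060 + 0.128 = 0.296.
P(Sensor ∈ {S2, S4}) = 0.161 + 0.296 = 0.457; P(Reading=fault, Sensor ∈ {S2, S4}) = 0.081 + 0.128 = 0.209.
P(Reading=fault | Sensor ∈ {S2, S4}) = 0.209/0.457 = 0.4573.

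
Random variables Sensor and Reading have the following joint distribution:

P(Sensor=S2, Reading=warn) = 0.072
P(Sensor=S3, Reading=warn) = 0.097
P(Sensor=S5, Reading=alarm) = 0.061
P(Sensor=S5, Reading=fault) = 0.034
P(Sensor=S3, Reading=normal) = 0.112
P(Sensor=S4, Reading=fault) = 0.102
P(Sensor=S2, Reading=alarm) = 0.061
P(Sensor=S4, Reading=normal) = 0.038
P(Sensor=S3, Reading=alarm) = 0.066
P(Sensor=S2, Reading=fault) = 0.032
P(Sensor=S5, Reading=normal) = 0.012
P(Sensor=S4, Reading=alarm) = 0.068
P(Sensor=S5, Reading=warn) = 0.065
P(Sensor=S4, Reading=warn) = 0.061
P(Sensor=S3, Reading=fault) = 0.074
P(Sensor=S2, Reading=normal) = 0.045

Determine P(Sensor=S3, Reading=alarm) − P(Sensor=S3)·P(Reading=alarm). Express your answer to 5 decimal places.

-0.02334

P(Sensor=S3) = 0.112 + 0.097 + 0.066 + 0.074 = 0.349.
P(Reading=alarm) = 0.061 + 0.066 + 0.068 + 0.061 = 0.256.
P(Sensor=S3, Reading=alarm) − P(Sensor=S3)P(Reading=alarm) = 0.066 − 0.349×0.256 = -0.02334.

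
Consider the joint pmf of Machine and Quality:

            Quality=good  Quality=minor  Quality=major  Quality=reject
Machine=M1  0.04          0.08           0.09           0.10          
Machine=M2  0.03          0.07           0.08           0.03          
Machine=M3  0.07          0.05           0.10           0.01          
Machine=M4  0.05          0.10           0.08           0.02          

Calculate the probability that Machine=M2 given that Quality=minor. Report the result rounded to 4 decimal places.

P(Quality=minor) = 0.08 + 0.07 + 0.05 + 0.10 = 0.30.
P(Machine=M2 | Quality=minor) = 0.07/0.30 = 0.2333.

0.2333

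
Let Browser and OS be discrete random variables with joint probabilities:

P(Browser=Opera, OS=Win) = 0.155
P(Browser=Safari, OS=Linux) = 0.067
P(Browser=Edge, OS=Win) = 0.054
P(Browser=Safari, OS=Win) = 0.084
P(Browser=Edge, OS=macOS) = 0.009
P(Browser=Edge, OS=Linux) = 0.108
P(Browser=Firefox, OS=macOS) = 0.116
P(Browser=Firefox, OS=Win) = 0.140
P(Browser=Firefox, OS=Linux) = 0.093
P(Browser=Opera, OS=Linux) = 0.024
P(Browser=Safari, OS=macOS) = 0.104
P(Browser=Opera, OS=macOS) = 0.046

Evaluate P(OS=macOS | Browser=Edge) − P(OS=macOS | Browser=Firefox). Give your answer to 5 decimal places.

P(Browser=Edge) = 0.054 + 0.009 + 0.108 = 0.171; P(OS=macOS | Browser=Edge) = 0.009/0.171 = 0.052632.
P(Browser=Firefox) = 0.140 + 0.116 + 0.093 = 0.349; P(OS=macOS | Browser=Firefox) = 0.116/0.349 = 0.332378.
Difference = -0.27975.

-0.27975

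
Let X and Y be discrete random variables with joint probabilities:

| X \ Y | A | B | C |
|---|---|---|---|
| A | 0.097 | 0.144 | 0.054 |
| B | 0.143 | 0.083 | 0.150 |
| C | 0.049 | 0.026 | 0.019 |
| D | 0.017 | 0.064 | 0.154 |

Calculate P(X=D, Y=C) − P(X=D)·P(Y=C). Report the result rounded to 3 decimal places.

0.065

P(X=D) = 0.017 + 0.064 + 0.154 = 0.235.
P(Y=C) = 0.054 + 0.150 + 0.019 + 0.154 = 0.377.
P(X=D, Y=C) − P(X=D)P(Y=C) = 0.154 − 0.235×0.377 = 0.065.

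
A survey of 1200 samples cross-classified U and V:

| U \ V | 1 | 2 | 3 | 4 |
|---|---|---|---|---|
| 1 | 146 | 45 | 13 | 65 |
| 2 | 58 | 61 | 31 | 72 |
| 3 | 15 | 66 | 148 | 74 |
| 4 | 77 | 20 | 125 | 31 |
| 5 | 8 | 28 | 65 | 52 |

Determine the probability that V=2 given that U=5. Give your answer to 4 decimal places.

0.1830

Total with U=5: 8 + 28 + 65 + 52 = 153.
P(V=2 | U=5) = 28/153 = 0.1830.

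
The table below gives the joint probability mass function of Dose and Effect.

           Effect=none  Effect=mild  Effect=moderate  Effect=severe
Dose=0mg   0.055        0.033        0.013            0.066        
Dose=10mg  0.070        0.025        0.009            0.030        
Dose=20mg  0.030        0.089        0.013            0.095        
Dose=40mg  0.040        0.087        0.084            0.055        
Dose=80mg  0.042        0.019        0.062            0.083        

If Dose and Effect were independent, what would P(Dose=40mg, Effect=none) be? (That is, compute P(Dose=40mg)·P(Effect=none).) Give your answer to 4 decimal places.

0.0630

P(Dose=40mg) = 0.040 + 0.087 + 0.084 + 0.055 = 0.266.
P(Effect=none) = 0.055 + 0.070 + 0.030 + 0.040 + 0.042 = 0.237.
Product: 0.266 × 0.237 = 0.0630.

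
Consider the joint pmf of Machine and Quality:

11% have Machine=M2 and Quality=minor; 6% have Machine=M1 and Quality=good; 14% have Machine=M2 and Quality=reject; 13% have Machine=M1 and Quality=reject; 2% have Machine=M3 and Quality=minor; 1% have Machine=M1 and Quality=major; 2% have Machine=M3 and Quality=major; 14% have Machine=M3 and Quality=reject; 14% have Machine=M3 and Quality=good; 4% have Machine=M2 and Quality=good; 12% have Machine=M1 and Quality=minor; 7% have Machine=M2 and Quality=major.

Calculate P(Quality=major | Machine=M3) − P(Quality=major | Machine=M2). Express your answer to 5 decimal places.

P(Machine=M3) = 0.14 + 0.02 + 0.02 + 0.14 = 0.32; P(Quality=major | Machine=M3) = 0.02/0.32 = 0.062500.
P(Machine=M2) = 0.04 + 0.11 + 0.07 + 0.14 = 0.36; P(Quality=major | Machine=M2) = 0.07/0.36 = 0.194444.
Difference = -0.13194.

-0.13194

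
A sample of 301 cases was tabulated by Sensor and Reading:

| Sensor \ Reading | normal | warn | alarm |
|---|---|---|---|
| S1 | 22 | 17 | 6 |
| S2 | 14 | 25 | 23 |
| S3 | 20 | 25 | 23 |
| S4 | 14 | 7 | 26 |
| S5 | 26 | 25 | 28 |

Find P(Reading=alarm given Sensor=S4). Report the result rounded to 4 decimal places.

Total with Sensor=S4: 14 + 7 + 26 = 47.
P(Reading=alarm | Sensor=S4) = 26/47 = 0.5532.

0.5532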